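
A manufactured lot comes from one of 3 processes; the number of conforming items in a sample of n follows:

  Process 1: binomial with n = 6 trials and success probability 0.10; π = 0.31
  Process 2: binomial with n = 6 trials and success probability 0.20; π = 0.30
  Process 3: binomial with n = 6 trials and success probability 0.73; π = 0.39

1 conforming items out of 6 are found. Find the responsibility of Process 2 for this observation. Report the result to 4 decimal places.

Apply Bayes' rule: the posterior for each component is proportional to its prior times its likelihood at x.
Binomial probabilities:
  f_1 = 0.354294
  f_2 = 0.393216
  f_3 = 0.00628482
Unnormalised posteriors:
  w_1·f_1 = 0.31 × 0.354294 = 0.109831
  w_2·f_2 = 0.30 × 0.393216 = 0.117965
  w_3·f_3 = 0.39 × 0.00628482 = 0.00245108
Marginal: 0.109831 + 0.117965 + 0.00245108 = 0.230247
P(Process 2 | x) = 0.117965 / 0.230247 ≈ 0.5123

0.5123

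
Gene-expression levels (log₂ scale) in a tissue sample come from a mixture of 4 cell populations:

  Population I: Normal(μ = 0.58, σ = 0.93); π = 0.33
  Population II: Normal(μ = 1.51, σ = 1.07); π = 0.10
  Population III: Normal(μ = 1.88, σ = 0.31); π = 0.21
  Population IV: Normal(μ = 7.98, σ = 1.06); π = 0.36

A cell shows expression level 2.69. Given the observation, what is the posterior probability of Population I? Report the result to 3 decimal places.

0.270

By Bayes' theorem, P(k | x) = P(Z=k) f_k(x) / Σ_j P(Z=j) f_j(x).
Evaluate each component's likelihood at the observed value:
  f_I = 0.0327081
  f_II = 0.202972
  f_III = 0.0423669
  f_IV = 1.47024e-06
Prior × likelihood for each component:
  P(Z=I)·f_I = 0.33 × 0.0327081 = 0.0107937
  P(Z=II)·f_II = 0.10 × 0.202972 = 0.0202972
  P(Z=III)·f_III = 0.21 × 0.0423669 = 0.00889706
  P(Z=IV)·f_IV = 0.36 × 1.47024e-06 = 5.29288e-07
Sum: 0.0107937 + 0.0202972 + 0.00889706 + 5.29288e-07 = 0.0399885
P(Population I | 2.69) = 0.0107937 / 0.0399885 ≈ 0.270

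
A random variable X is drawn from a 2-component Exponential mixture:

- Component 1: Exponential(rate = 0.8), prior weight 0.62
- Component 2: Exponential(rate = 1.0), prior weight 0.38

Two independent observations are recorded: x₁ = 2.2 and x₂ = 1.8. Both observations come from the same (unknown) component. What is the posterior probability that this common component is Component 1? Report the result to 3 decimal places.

0.699

P(component k | x) = π_k·f_k(x) / marginal(x), where marginal(x) = Σ_j π_j·f_j(x).
Since both observations come from the same component, the likelihood for component k is f_k(x₁)·f_k(x₂).
  L_1 = [0.8·e^(−0.8·2.2) = 0.8·e^(−1.7600) = 0.137636] × [0.189542] = 0.0260878
  L_2 = [1.0·e^(−1.0·2.2) = 1.0·e^(−2.2000) = 0.110803] × [0.165299] = 0.0183156
Unnormalised posteriors:
  π_1·L_1 = 0.62 × 0.0260878 = 0.0161744
  π_2·L_2 = 0.38 × 0.0183156 = 0.00695994
Marginal: 0.0161744 + 0.00695994 = 0.0231344
P(Component 1 | x) ≈ 0.699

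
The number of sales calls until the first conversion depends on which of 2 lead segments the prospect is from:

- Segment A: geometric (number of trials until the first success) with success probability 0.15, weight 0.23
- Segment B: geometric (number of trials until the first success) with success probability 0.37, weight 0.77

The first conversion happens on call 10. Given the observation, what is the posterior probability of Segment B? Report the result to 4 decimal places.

0.3579

Apply Bayes' rule: the posterior for each component is proportional to its prior times its likelihood at x.
Geometric probabilities:
  p_A = 0.15·(1−0.15)^9 = 0.15·0.231617 = 0.0347425
  p_B = 0.37·(1−0.37)^9 = 0.37·0.0156338 = 0.00578451
Prior × likelihood for each component:
  w_A·p_A = 0.23 × 0.0347425 = 0.00799078
  w_B·p_B = 0.77 × 0.00578451 = 0.00445407
Denominator: 0.00799078 + 0.00445407 = 0.0124449
P(Segment B | 10) ≈ 0.3579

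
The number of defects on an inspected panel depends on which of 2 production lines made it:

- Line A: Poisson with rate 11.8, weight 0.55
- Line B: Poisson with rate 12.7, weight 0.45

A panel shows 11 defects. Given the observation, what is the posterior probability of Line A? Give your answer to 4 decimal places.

Apply Bayes' rule: the posterior for each component is proportional to its prior times its likelihood at x.
Poisson probabilities:
  p_A = 0.11611
  p_B = 0.105961
Prior × likelihood for each component:
  π_A·p_A = 0.55 × 0.11611 = 0.0638608
  π_B·p_B = 0.45 × 0.105961 = 0.0476824
Normaliser: 0.0638608 + 0.0476824 = 0.111543
So the posterior for Line A is 0.0638608 / 0.111543 ≈ 0.5725.

0.5725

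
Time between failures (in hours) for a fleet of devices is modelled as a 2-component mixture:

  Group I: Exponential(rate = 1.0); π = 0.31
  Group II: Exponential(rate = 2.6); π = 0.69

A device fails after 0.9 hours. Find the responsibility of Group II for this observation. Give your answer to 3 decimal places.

0.578

Apply Bayes' rule: the posterior for each component is proportional to its prior times its likelihood at x.
Component likelihoods at x = 0.9 hours:
  L_I = 1.0·e^(−1.0·0.9) = 1.0·e^(−0.9000) = 0.40657
  L_II = 2.6·e^(−2.6·0.9) = 2.6·e^(−2.3400) = 0.250452
Unnormalised posteriors:
  P(Z=I)·L_I = 0.31 × 0.40657 = 0.126037
  P(Z=II)·L_II = 0.69 × 0.250452 = 0.172812
Marginal: 0.126037 + 0.172812 = 0.298848
So the posterior for Group II is 0.172812 / 0.298848 ≈ 0.578.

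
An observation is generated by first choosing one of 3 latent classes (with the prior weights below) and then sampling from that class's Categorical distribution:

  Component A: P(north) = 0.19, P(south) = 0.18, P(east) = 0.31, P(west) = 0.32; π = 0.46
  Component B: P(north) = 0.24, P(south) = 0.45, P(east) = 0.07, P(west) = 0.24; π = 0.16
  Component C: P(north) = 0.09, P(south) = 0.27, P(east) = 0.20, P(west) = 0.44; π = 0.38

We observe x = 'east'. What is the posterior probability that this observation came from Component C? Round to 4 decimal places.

0.3307

P(component k | x) = w_k·f_k(x) / marginal(x), where marginal(x) = Σ_j w_j·f_j(x).
Component likelihoods at x = 'east':
  p_A = P(east | comp) = 0.31
  p_B = P(east | comp) = 0.07
  p_C = P(east | comp) = 0.20
Weight by the priors:
  w_A·p_A = 0.46 × 0.31 = 0.1426
  w_B·p_B = 0.16 × 0.07 = 0.0112
  w_C·p_C = 0.38 × 0.2 = 0.076
Evidence: 0.1426 + 0.0112 + 0.076 = 0.2298
P(Component C | data) = 0.076 / 0.2298 ≈ 0.3307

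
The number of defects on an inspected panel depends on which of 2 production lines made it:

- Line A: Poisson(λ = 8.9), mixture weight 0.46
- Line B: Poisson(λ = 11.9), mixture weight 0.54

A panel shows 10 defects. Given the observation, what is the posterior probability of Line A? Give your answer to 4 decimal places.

0.4837

The responsibility of component k is π_k f_k(x) divided by Σ_j π_j f_j(x).
Evaluate each component's likelihood at the observed value:
  L_A = e^(−8.9)·8.9^10/10! = 0.117197
  L_B = e^(−11.9)·11.9^10/10! = 0.106562
Multiply by the mixture weights:
  π_A·L_A = 0.46 × 0.117197 = 0.0539106
  π_B·L_B = 0.54 × 0.106562 = 0.0575435
Denominator: 0.0539106 + 0.0575435 = 0.111454
Responsibility of Line A: 0.0539106 / 0.111454 ≈ 0.4837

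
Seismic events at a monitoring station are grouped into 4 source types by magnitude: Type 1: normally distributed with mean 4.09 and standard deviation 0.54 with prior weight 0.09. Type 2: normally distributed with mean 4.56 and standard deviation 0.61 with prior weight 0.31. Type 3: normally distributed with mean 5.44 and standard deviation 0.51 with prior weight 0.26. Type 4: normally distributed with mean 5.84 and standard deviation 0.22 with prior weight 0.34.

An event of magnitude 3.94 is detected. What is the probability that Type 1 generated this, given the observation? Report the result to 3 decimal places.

0.341

P(component k | x) = π_k·f_k(x) / marginal(x), where marginal(x) = Σ_j π_j·f_j(x).
Component likelihoods at x = 3.94:
  f_1 = 0.710822
  f_2 = 0.390171
  f_3 = 0.0103491
  f_4 = 1.15392e-16
Weight by the priors:
  π_1·f_1 = 0.09 × 0.710822 = 0.063974
  π_2·f_2 = 0.31 × 0.390171 = 0.120953
  π_3·f_3 = 0.26 × 0.0103491 = 0.00269077
  π_4·f_4 = 0.34 × 1.15392e-16 = 3.92332e-17
Sum: 0.063974 + 0.120953 + 0.00269077 + 3.92332e-17 = 0.187618
P(Type 1 | data) = 0.063974 / 0.187618 ≈ 0.341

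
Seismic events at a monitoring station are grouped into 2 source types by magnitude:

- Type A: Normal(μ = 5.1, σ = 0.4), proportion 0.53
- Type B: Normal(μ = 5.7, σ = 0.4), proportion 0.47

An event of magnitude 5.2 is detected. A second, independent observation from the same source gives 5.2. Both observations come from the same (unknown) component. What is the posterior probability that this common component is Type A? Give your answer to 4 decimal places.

0.8348

The responsibility of component k is w_k f_k(x) divided by Σ_j w_j f_j(x).
Since both observations come from the same component, the likelihood for component k is f_k(x₁)·f_k(x₂).
  L_A = [(1/(0.4·√(2π)))·exp(−(5.2−5.1)²/(2·0.4²)) = 0.997356·exp(-0.03125) = 0.96667] × [0.96667] = 0.934451
  L_B = [(1/(0.4·√(2π)))·exp(−(5.2−5.7)²/(2·0.4²)) = 0.997356·exp(-0.78125) = 0.456623] × [0.456623] = 0.208504
Prior × likelihood for each component:
  w_A·L_A = 0.53 × 0.934451 = 0.495259
  w_B·L_B = 0.47 × 0.208504 = 0.097997
Denominator: 0.495259 + 0.097997 = 0.593256
P(Type A | x) ≈ 0.8348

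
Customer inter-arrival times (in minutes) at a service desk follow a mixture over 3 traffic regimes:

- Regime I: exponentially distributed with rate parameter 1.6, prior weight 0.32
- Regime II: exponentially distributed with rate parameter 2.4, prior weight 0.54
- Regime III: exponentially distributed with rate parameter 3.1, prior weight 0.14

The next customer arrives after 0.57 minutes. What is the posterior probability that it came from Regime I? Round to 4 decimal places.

0.3373

The responsibility of component k is P(Z=k) f_k(x) divided by Σ_j P(Z=j) f_j(x).
Component likelihoods at x = 0.57 minutes:
  L_I = 1.6·e^(−1.6·0.57) = 1.6·e^(−0.9120) = 0.642752
  L_II = 2.4·e^(−2.4·0.57) = 2.4·e^(−1.3680) = 0.611078
  L_III = 3.1·e^(−3.1·0.57) = 3.1·e^(−1.7670) = 0.529619
Multiply by the mixture weights:
  P(Z=I)·L_I = 0.32 × 0.642752 = 0.205681
  P(Z=II)·L_II = 0.54 × 0.611078 = 0.329982
  P(Z=III)·L_III = 0.14 × 0.529619 = 0.0741466
Evidence: 0.205681 + 0.329982 + 0.0741466 = 0.609809
P(Regime I | x) ≈ 0.3373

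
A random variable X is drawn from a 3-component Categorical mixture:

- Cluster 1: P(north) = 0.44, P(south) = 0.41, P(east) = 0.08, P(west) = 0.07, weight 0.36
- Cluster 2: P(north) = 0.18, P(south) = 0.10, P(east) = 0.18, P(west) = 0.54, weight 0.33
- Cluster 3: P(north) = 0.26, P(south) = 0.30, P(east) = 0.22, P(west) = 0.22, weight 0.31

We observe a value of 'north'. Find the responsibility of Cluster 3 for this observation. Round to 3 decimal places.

0.270

By Bayes' theorem, P(k | x) = π_k f_k(x) / Σ_j π_j f_j(x).
Component likelihoods at x = 'north':
  p_1 = P(north | comp) = 0.44
  p_2 = P(north | comp) = 0.18
  p_3 = P(north | comp) = 0.26
Prior × likelihood for each component:
  π_1·p_1 = 0.36 × 0.44 = 0.1584
  π_2·p_2 = 0.33 × 0.18 = 0.0594
  π_3·p_3 = 0.31 × 0.26 = 0.0806
Evidence: 0.1584 + 0.0594 + 0.0806 = 0.2984
So the posterior for Cluster 3 is 0.0806 / 0.2984 ≈ 0.270.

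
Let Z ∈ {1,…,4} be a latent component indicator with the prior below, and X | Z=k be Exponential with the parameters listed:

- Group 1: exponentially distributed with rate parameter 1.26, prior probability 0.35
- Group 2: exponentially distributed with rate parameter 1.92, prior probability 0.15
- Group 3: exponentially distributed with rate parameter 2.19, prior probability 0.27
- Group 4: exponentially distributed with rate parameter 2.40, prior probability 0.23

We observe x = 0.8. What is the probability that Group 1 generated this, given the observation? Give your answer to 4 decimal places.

Posterior ∝ prior × likelihood, so P(k | x) ∝ π_k f_k(x); normalise over all components.
Component likelihoods at x = 0.8:
  L_1 = 1.26·e^(−1.26·0.8) = 1.26·e^(−1.0080) = 0.459835
  L_2 = 1.92·e^(−1.92·0.8) = 1.92·e^(−1.5360) = 0.413261
  L_3 = 2.19·e^(−2.19·0.8) = 2.19·e^(−1.7520) = 0.379805
  L_4 = 2.40·e^(−2.40·0.8) = 2.40·e^(−1.9200) = 0.351857
Unnormalised posteriors:
  π_1·L_1 = 0.35 × 0.459835 = 0.160942
  π_2·L_2 = 0.15 × 0.413261 = 0.0619892
  π_3·L_3 = 0.27 × 0.379805 = 0.102547
  π_4·L_4 = 0.23 × 0.351857 = 0.080927
Evidence: 0.160942 + 0.0619892 + 0.102547 + 0.080927 = 0.406406
Responsibility of Group 1: 0.160942 / 0.406406 ≈ 0.3960

0.3960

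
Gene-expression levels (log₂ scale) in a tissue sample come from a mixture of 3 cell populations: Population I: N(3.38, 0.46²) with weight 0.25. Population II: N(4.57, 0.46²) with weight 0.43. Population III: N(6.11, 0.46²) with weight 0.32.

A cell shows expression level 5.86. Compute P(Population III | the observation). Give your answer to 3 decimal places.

Apply Bayes' rule: the posterior for each component is proportional to its prior times its likelihood at x.
Normal densities:
  f_I = 4.2317e-07
  f_II = 0.0169991
  f_III = 0.748193
Weight by the priors:
  π_I·f_I = 0.25 × 4.2317e-07 = 1.05793e-07
  π_II·f_II = 0.43 × 0.0169991 = 0.00730963
  π_III·f_III = 0.32 × 0.748193 = 0.239422
Normaliser: 1.05793e-07 + 0.00730963 + 0.239422 = 0.246732
P(Population III | x) ≈ 0.970

0.970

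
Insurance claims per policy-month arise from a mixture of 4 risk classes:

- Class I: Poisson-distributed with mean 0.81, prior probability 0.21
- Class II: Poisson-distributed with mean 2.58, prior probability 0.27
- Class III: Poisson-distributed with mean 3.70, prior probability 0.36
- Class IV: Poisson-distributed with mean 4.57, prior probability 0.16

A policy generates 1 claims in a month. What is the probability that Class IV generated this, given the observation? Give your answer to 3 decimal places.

P(component k | x) = π_k·f_k(x) / marginal(x), where marginal(x) = Σ_j π_j·f_j(x).
Poisson probabilities:
  L_I = e^(−0.81)·0.81^1/1! = 0.360335
  L_II = e^(−2.58)·2.58^1/1! = 0.195497
  L_III = e^(−3.70)·3.70^1/1! = 0.091477
  L_IV = e^(−4.57)·4.57^1/1! = 0.0473359
Multiply by the mixture weights:
  π_I·L_I = 0.21 × 0.360335 = 0.0756704
  π_II·L_II = 0.27 × 0.195497 = 0.0527842
  π_III·L_III = 0.36 × 0.091477 = 0.0329317
  π_IV·L_IV = 0.16 × 0.0473359 = 0.00757374
Evidence: 0.0756704 + 0.0527842 + 0.0329317 + 0.00757374 = 0.16896
Responsibility of Class IV: 0.00757374 / 0.16896 ≈ 0.045

0.045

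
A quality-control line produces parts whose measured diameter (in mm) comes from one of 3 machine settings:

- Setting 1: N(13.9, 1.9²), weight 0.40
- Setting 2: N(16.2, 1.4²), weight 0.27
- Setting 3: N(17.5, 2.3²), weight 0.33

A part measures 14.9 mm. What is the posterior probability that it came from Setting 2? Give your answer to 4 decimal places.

P(component k | x) = π_k·f_k(x) / marginal(x), where marginal(x) = Σ_j π_j·f_j(x).
Evaluate each component's likelihood at the observed value:
  f_1 = (1/(1.9·√(2π)))·exp(−(14.9−13.9)²/(2·1.9²)) = 0.209970·exp(-0.13850) = 0.182812
  f_2 = (1/(1.4·√(2π)))·exp(−(14.9−16.2)²/(2·1.4²)) = 0.284959·exp(-0.43112) = 0.18516
  f_3 = (1/(2.3·√(2π)))·exp(−(14.9−17.5)²/(2·2.3²)) = 0.173453·exp(-0.63894) = 0.0915574
Prior × likelihood for each component:
  π_1·f_1 = 0.40 × 0.182812 = 0.0731248
  π_2·f_2 = 0.27 × 0.18516 = 0.0499933
  π_3·f_3 = 0.33 × 0.0915574 = 0.0302139
Evidence: 0.0731248 + 0.0499933 + 0.0302139 = 0.153332
Responsibility of Setting 2: 0.0499933 / 0.153332 ≈ 0.3260

0.3260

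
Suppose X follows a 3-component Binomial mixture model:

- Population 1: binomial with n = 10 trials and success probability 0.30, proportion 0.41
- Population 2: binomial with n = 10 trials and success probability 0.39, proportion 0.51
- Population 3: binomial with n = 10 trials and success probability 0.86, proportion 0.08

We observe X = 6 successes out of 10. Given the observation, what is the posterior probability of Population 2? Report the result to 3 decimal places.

0.747

P(component k | x) = P(Z=k)·f_k(x) / marginal(x), where marginal(x) = Σ_j P(Z=j)·f_j(x).
Evaluate each component's likelihood at the observed value:
  f_1 = 0.0367569
  f_2 = 0.102312
  f_3 = 0.0326379
Multiply by the mixture weights:
  P(Z=1)·f_1 = 0.41 × 0.0367569 = 0.0150703
  P(Z=2)·f_2 = 0.51 × 0.102312 = 0.0521791
  P(Z=3)·f_3 = 0.08 × 0.0326379 = 0.00261103
Sum: 0.0150703 + 0.0521791 + 0.00261103 = 0.0698604
So the posterior for Population 2 is 0.0521791 / 0.0698604 ≈ 0.747.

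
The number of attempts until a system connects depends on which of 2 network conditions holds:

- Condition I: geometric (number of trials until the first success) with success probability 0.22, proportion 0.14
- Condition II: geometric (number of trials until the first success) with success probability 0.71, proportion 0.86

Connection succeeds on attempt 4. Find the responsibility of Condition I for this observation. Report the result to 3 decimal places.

0.495

Apply Bayes' rule: the posterior for each component is proportional to its prior times its likelihood at x.
Evaluate each component's likelihood at the observed value:
  f_I = 0.22·(1−0.22)^3 = 0.22·0.474552 = 0.104401
  f_II = 0.71·(1−0.71)^3 = 0.71·0.024389 = 0.0173162
Multiply by the mixture weights:
  π_I·f_I = 0.14 × 0.104401 = 0.0146162
  π_II·f_II = 0.86 × 0.0173162 = 0.0148919
Normaliser: 0.0146162 + 0.0148919 = 0.0295081
P(Condition I | 4) = 0.0146162 / 0.0295081 ≈ 0.495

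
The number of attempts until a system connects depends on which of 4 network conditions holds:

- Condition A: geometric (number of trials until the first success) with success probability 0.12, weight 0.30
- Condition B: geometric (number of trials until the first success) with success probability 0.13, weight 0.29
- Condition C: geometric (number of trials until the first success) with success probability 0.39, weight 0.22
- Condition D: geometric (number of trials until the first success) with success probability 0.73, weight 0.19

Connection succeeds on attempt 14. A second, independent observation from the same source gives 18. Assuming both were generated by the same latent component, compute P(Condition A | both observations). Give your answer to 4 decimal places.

By Bayes' theorem, P(k | x) = w_k f_k(x) / Σ_j w_j f_j(x).
Since both observations come from the same component, the likelihood for component k is f_k(x₁)·f_k(x₂).
  L_A = [0.12·(1−0.12)^13 = 0.12·0.189791 = 0.0227749] × [0.013658] = 0.000311059
  L_B = [0.13·(1−0.13)^13 = 0.13·0.163588 = 0.0212664] × [0.0121835] = 0.000259098
  L_C = [0.39·(1−0.39)^13 = 0.39·0.00161915 = 0.00063147] × [8.74323e-05] = 5.52108e-08
  L_D = [0.73·(1−0.73)^13 = 0.73·4.05256e-08 = 2.95837e-08] × [1.5722e-10] = 4.65113e-18
Unnormalised posteriors:
  w_A·L_A = 0.30 × 0.000311059 = 9.33177e-05
  w_B·L_B = 0.29 × 0.000259098 = 7.51385e-05
  w_C·L_C = 0.22 × 5.52108e-08 = 1.21464e-08
  w_D·L_D = 0.19 × 4.65113e-18 = 8.83715e-19
Denominator: 9.33177e-05 + 7.51385e-05 + 1.21464e-08 + 8.83715e-19 = 0.000168468
P(Condition A | data) ≈ 0.5539

0.5539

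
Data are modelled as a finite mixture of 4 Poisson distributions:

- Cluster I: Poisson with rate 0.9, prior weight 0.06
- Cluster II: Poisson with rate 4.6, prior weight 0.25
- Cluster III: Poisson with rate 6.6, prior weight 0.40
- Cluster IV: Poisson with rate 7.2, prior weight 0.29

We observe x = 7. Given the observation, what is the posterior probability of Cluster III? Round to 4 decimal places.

0.4761

By Bayes' theorem, P(k | x) = π_k f_k(x) / Σ_j π_j f_j(x).
Poisson probabilities:
  L_I = 3.85835e-05
  L_II = 0.08692
  L_III = 0.147243
  L_IV = 0.148586
Multiply by the mixture weights:
  π_I·L_I = 0.06 × 3.85835e-05 = 2.31501e-06
  π_II·L_II = 0.25 × 0.08692 = 0.02173
  π_III·L_III = 0.40 × 0.147243 = 0.058897
  π_IV·L_IV = 0.29 × 0.148586 = 0.0430898
Normaliser: 2.31501e-06 + 0.02173 + 0.058897 + 0.0430898 = 0.123719
P(Cluster III | the observation) ≈ 0.4761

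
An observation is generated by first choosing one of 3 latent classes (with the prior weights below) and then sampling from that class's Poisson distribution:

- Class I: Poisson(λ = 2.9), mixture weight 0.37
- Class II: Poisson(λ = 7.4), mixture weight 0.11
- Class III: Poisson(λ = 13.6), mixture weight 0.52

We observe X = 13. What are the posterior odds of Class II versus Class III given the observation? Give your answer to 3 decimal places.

0.038

Only the two components matter; the odds are (P(Z=i) f_i(x)) / (P(Z=j) f_j(x)).
Component likelihoods at x = 13:
  L_I = 9.0665e-06
  L_II = 0.0195863
  L_III = 0.108473
Odds = (0.11/0.52) × (0.0195863/0.108473) = 0.211538 × 0.180564 ≈ 0.038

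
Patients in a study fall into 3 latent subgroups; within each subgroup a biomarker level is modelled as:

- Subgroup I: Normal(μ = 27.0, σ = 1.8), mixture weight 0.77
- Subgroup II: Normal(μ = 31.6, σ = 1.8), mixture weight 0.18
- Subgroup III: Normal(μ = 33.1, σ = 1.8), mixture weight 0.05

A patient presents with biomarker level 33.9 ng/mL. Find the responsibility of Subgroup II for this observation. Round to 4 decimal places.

0.6347

By Bayes' theorem, P(k | x) = w_k f_k(x) / Σ_j w_j f_j(x).
Normal densities:
  f_I = (1/(1.8·√(2π)))·exp(−(33.9−27.0)²/(2·1.8²)) = 0.221635·exp(-7.34722) = 0.000142817
  f_II = (1/(1.8·√(2π)))·exp(−(33.9−31.6)²/(2·1.8²)) = 0.221635·exp(-0.81636) = 0.0979711
  f_III = (1/(1.8·√(2π)))·exp(−(33.9−33.1)²/(2·1.8²)) = 0.221635·exp(-0.09877) = 0.200791
Weight by the priors:
  w_I·f_I = 0.77 × 0.000142817 = 0.000109969
  w_II·f_II = 0.18 × 0.0979711 = 0.0176348
  w_III·f_III = 0.05 × 0.200791 = 0.0100396
Marginal: 0.000109969 + 0.0176348 + 0.0100396 = 0.0277843
Responsibility of Subgroup II: 0.0176348 / 0.0277843 ≈ 0.6347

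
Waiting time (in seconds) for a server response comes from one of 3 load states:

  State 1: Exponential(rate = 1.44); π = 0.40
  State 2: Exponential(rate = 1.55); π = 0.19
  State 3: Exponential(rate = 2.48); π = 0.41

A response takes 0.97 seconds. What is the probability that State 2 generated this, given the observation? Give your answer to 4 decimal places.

Apply Bayes' rule: the posterior for each component is proportional to its prior times its likelihood at x.
Component likelihoods at x = 0.97 seconds:
  p_1 = 1.44·e^(−1.44·0.97) = 1.44·e^(−1.3968) = 0.356238
  p_2 = 1.55·e^(−1.55·0.97) = 1.55·e^(−1.5035) = 0.344643
  p_3 = 2.48·e^(−2.48·0.97) = 2.48·e^(−2.4056) = 0.223724
Prior × likelihood for each component:
  π_1·p_1 = 0.40 × 0.356238 = 0.142495
  π_2·p_2 = 0.19 × 0.344643 = 0.0654822
  π_3·p_3 = 0.41 × 0.223724 = 0.0917269
Normaliser: 0.142495 + 0.0654822 + 0.0917269 = 0.299704
P(State 2 | 0.97 seconds) ≈ 0.2185

0.2185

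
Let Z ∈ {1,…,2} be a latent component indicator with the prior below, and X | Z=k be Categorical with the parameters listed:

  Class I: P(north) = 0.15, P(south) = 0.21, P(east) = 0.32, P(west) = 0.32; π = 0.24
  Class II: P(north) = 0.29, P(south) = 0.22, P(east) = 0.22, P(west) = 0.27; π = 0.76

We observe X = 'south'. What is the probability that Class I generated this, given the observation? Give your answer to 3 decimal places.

0.232

The responsibility of component k is P(Z=k) f_k(x) divided by Σ_j P(Z=j) f_j(x).
Categorical probabilities:
  p_I = P(south | comp) = 0.21
  p_II = P(south | comp) = 0.22
Prior × likelihood for each component:
  P(Z=I)·p_I = 0.24 × 0.21 = 0.0504
  P(Z=II)·p_II = 0.76 × 0.22 = 0.1672
Sum: 0.0504 + 0.1672 = 0.2176
P(Class I | the observation) ≈ 0.232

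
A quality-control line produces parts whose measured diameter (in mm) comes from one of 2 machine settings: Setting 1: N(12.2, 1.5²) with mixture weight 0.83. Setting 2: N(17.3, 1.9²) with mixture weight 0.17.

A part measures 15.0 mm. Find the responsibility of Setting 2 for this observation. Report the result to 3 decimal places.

0.307

Posterior ∝ prior × likelihood, so P(k | x) ∝ w_k f_k(x); normalise over all components.
Evaluate each component's likelihood at the observed value:
  f_1 = (1/(1.5·√(2π)))·exp(−(15.0−12.2)²/(2·1.5²)) = 0.265962·exp(-1.74222) = 0.0465781
  f_2 = (1/(1.9·√(2π)))·exp(−(15.0−17.3)²/(2·1.9²)) = 0.209970·exp(-0.73269) = 0.100915
Weight by the priors:
  w_1·f_1 = 0.83 × 0.0465781 = 0.0386598
  w_2·f_2 = 0.17 × 0.100915 = 0.0171555
Normaliser: 0.0386598 + 0.0171555 = 0.0558153
P(Setting 2 | x) = 0.0171555 / 0.0558153 ≈ 0.307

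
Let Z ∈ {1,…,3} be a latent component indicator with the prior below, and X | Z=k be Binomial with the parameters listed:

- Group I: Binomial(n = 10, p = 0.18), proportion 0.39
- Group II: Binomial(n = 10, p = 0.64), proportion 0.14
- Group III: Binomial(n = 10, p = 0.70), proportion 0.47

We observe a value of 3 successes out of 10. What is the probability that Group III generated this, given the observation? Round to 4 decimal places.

P(component k | x) = π_k·f_k(x) / marginal(x), where marginal(x) = Σ_j π_j·f_j(x).
Component likelihoods at x = 3 successes out of 10:
  p_I = C(10,3)·0.18^3·0.82^7 = 120·0.005832·0.249285 = 0.17446
  p_II = C(10,3)·0.64^3·0.36^7 = 120·0.262144·0.000783642 = 0.0246512
  p_III = C(10,3)·0.70^3·0.30^7 = 120·0.343·0.0002187 = 0.00900169
Prior × likelihood for each component:
  π_I·p_I = 0.39 × 0.17446 = 0.0680394
  π_II·p_II = 0.14 × 0.0246512 = 0.00345117
  π_III·p_III = 0.47 × 0.00900169 = 0.0042308
Normaliser: 0.0680394 + 0.00345117 + 0.0042308 = 0.0757213
So the posterior for Group III is 0.0042308 / 0.0757213 ≈ 0.0559.

0.0559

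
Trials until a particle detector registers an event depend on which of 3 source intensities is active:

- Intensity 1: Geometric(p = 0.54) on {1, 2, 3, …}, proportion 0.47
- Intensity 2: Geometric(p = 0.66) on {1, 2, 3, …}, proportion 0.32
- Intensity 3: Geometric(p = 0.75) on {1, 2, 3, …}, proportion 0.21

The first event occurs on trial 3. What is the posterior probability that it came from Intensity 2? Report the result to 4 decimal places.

0.2776

Apply Bayes' rule: the posterior for each component is proportional to its prior times its likelihood at x.
Component likelihoods at x = 3:
  f_1 = 0.54·(1−0.54)^2 = 0.54·0.2116 = 0.114264
  f_2 = 0.66·(1−0.66)^2 = 0.66·0.1156 = 0.076296
  f_3 = 0.75·(1−0.75)^2 = 0.75·0.0625 = 0.046875
Unnormalised posteriors:
  π_1·f_1 = 0.47 × 0.114264 = 0.0537041
  π_2·f_2 = 0.32 × 0.076296 = 0.0244147
  π_3·f_3 = 0.21 × 0.046875 = 0.00984375
Denominator: 0.0537041 + 0.0244147 + 0.00984375 = 0.0879625
P(Intensity 2 | the observation) = 0.0244147 / 0.0879625 ≈ 0.2776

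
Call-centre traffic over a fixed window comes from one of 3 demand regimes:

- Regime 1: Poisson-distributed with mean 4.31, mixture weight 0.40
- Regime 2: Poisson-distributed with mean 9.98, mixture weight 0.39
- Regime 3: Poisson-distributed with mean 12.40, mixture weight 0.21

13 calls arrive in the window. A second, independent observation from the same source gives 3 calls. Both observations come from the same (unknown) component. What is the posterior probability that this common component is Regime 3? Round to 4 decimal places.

The responsibility of component k is P(Z=k) f_k(x) divided by Σ_j P(Z=j) f_j(x).
Since both observations come from the same component, the likelihood for component k is f_k(x₁)·f_k(x₂).
  f_1 = [e^(−4.31)·4.31^13/13! = 0.000382045] × [0.179255] = 6.84836e-05
  f_2 = [e^(−9.98)·9.98^13/13! = 0.0724699] × [0.00767329] = 0.000556083
  f_3 = [e^(−12.40)·12.40^13/13! = 0.10838] × [0.00130877] = 0.000141844
Weight by the priors:
  P(Z=1)·f_1 = 0.40 × 6.84836e-05 = 2.73934e-05
  P(Z=2)·f_2 = 0.39 × 0.000556083 = 0.000216872
  P(Z=3)·f_3 = 0.21 × 0.000141844 = 2.97873e-05
Sum: 2.73934e-05 + 0.000216872 + 2.97873e-05 = 0.000274053
So the posterior for Regime 3 is 2.97873e-05 / 0.000274053 ≈ 0.1087.

0.1087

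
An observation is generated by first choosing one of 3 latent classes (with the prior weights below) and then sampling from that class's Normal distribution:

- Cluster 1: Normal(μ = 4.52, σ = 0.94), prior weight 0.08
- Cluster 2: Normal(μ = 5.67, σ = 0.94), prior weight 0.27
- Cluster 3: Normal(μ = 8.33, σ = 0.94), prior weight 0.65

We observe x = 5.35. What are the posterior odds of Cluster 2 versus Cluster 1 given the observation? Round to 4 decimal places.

4.7034

The posterior odds equal the prior odds times the likelihood ratio: (P(Z=i)/P(Z=j))·(f_i(x)/f_j(x)).
Component likelihoods at x = 5.35:
  f_1 = (1/(0.94·√(2π)))·exp(−(5.35−4.52)²/(2·0.94²)) = 0.424407·exp(-0.38983) = 0.287398
  f_2 = (1/(0.94·√(2π)))·exp(−(5.35−5.67)²/(2·0.94²)) = 0.424407·exp(-0.05794) = 0.400513
  f_3 = (1/(0.94·√(2π)))·exp(−(5.35−8.33)²/(2·0.94²)) = 0.424407·exp(-5.02512) = 0.00278868
0.108139 / 0.0229918 ≈ 4.7034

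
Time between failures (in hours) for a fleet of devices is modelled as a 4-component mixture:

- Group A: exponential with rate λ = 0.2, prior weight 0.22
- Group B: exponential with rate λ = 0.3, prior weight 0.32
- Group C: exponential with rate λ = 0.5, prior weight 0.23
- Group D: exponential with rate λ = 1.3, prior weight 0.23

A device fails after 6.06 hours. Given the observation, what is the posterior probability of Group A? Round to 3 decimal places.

The responsibility of component k is w_k f_k(x) divided by Σ_j w_j f_j(x).
Evaluate each component's likelihood at the observed value:
  f_A = 0.2·e^(−0.2·6.06) = 0.2·e^(−1.2120) = 0.0595203
  f_B = 0.3·e^(−0.3·6.06) = 0.3·e^(−1.8180) = 0.048705
  f_C = 0.5·e^(−0.5·6.06) = 0.5·e^(−3.0300) = 0.0241578
  f_D = 1.3·e^(−1.3·6.06) = 1.3·e^(−7.8780) = 0.000492687
Unnormalised posteriors:
  w_A·f_A = 0.22 × 0.0595203 = 0.0130945
  w_B·f_B = 0.32 × 0.048705 = 0.0155856
  w_C·f_C = 0.23 × 0.0241578 = 0.0055563
  w_D·f_D = 0.23 × 0.000492687 = 0.000113318
Marginal: 0.0130945 + 0.0155856 + 0.0055563 + 0.000113318 = 0.0343497
P(Group A | the observation) = 0.0130945 / 0.0343497 ≈ 0.381

0.381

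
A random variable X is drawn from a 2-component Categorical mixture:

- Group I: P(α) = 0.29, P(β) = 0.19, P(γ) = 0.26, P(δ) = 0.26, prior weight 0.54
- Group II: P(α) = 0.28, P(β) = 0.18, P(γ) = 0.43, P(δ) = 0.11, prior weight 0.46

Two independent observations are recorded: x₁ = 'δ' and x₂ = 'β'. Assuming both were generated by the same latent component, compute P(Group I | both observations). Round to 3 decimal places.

0.745

By Bayes' theorem, P(k | x) = π_k f_k(x) / Σ_j π_j f_j(x).
Since both observations come from the same component, the likelihood for component k is f_k(x₁)·f_k(x₂).
  p_I = [P(δ | comp) = 0.26] × [0.19] = 0.0494
  p_II = [P(δ | comp) = 0.11] × [0.18] = 0.0198
Prior × likelihood for each component:
  π_I·p_I = 0.54 × 0.0494 = 0.026676
  π_II·p_II = 0.46 × 0.0198 = 0.009108
Sum: 0.026676 + 0.009108 = 0.035784
P(Group I | x) = 0.026676 / 0.035784 ≈ 0.745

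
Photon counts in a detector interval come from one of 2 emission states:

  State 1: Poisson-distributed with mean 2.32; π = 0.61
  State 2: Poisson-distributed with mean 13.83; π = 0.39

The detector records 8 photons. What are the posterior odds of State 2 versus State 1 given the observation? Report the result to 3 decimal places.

10.225

Only the two components matter; the odds are (π_i f_i(x)) / (π_j f_j(x)).
Component likelihoods at x = 8 photons:
  L_1 = 0.0020456
  L_2 = 0.0327163
Odds = (0.39/0.61) × (0.0327163/0.0020456) = 0.639344 × 15.9935 ≈ 10.225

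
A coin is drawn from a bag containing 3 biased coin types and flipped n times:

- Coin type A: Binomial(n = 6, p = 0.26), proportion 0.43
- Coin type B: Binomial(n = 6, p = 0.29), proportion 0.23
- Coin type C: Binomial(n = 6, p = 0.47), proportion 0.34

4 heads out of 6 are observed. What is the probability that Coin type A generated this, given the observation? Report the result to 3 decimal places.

Posterior ∝ prior × likelihood, so P(k | x) ∝ π_k f_k(x); normalise over all components.
Evaluate each component's likelihood at the observed value:
  p_A = 0.037536
  p_B = 0.0534811
  p_C = 0.205605
Weight by the priors:
  π_A·p_A = 0.43 × 0.037536 = 0.0161405
  π_B·p_B = 0.23 × 0.0534811 = 0.0123006
  π_C·p_C = 0.34 × 0.205605 = 0.0699058
Evidence: 0.0161405 + 0.0123006 + 0.0699058 = 0.0983469
P(Coin type A | 4 heads out of 6) ≈ 0.164

0.164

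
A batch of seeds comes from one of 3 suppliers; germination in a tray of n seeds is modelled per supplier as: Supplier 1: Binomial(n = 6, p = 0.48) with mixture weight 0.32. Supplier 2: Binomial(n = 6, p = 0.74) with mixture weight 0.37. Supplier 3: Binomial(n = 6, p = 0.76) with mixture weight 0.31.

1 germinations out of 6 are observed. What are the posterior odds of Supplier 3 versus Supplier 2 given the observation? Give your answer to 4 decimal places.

Posterior odds = (P(Z=i) f_i(x)) / (P(Z=j) f_j(x)); the normalising sum cancels.
Evaluate each component's likelihood at the observed value:
  p_1 = C(6,1)·0.48^1·0.52^5 = 6·0.48·0.0380204 = 0.109499
  p_2 = C(6,1)·0.74^1·0.26^5 = 6·0.74·0.00118814 = 0.00527533
  p_3 = C(6,1)·0.76^1·0.24^5 = 6·0.76·0.000796262 = 0.00363096
0.0011256 / 0.00195187 ≈ 0.5767

0.5767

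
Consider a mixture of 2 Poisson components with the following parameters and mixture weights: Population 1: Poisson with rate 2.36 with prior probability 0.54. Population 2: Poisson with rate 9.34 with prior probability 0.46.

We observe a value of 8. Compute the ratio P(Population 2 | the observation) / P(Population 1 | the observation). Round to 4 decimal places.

47.6944

Only the two components matter; the odds are (π_i f_i(x)) / (π_j f_j(x)).
Component likelihoods at x = 8:
  p_1 = e^(−2.36)·2.36^8/8! = 0.00225341
  p_2 = e^(−9.34)·9.34^8/8! = 0.126166
Posterior odds = (π_2·p_2) / (π_1·p_1) = (0.46·0.126166) / (0.54·0.00225341) = 0.0580366 / 0.00121684 ≈ 47.6944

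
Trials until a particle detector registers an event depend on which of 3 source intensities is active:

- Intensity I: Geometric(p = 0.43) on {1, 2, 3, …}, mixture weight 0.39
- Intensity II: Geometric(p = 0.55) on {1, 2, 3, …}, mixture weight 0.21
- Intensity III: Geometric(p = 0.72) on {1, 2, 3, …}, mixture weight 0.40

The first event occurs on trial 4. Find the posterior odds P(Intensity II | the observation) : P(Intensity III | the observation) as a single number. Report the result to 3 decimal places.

Since P(k|x) ∝ w_k f_k(x), the posterior odds are w_i f_i(x) / (w_j f_j(x)).
Geometric probabilities:
  L_I = 0.079633
  L_II = 0.0501187
  L_III = 0.0158054
Odds = (0.21/0.40) × (0.0501187/0.0158054) = 0.525 × 3.17098 ≈ 1.665

1.665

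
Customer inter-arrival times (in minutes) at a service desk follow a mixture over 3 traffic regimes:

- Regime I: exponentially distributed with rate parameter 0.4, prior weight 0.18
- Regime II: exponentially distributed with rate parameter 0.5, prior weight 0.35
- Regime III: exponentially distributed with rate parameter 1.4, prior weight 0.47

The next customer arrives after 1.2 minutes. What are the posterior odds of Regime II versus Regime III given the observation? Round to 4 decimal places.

0.7832

The posterior odds equal the prior odds times the likelihood ratio: (P(Z=i)/P(Z=j))·(f_i(x)/f_j(x)).
Evaluate each component's likelihood at the observed value:
  f_I = 0.247513
  f_II = 0.274406
  f_III = 0.260924
Posterior odds = (P(Z=II)·f_II) / (P(Z=III)·f_III) = (0.35·0.274406) / (0.47·0.260924) = 0.096042 / 0.122634 ≈ 0.7832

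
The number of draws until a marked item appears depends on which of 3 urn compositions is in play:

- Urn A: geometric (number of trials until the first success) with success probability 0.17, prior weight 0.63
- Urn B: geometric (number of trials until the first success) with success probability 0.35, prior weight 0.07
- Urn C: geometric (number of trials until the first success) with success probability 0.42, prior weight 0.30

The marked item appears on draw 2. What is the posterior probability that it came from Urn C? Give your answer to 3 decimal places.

The responsibility of component k is P(Z=k) f_k(x) divided by Σ_j P(Z=j) f_j(x).
Component likelihoods at x = 2:
  f_A = 0.1411
  f_B = 0.2275
  f_C = 0.2436
Prior × likelihood for each component:
  P(Z=A)·f_A = 0.63 × 0.1411 = 0.088893
  P(Z=B)·f_B = 0.07 × 0.2275 = 0.015925
  P(Z=C)·f_C = 0.30 × 0.2436 = 0.07308
Evidence: 0.088893 + 0.015925 + 0.07308 = 0.177898
P(Urn C | 2) ≈ 0.411

0.411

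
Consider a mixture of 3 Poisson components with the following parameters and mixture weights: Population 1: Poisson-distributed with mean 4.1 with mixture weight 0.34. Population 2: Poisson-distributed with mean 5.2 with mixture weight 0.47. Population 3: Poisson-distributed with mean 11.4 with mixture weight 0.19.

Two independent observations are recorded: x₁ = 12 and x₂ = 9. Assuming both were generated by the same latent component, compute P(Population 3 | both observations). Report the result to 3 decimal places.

P(component k | x) = π_k·f_k(x) / marginal(x), where marginal(x) = Σ_j π_j·f_j(x).
Since both observations come from the same component, the likelihood for component k is f_k(x₁)·f_k(x₂).
  L_1 = [e^(−4.1)·4.1^12/12! = 0.00078066] × [0.0149515] = 1.1672e-05
  L_2 = [e^(−5.2)·5.2^12/12! = 0.00450165] × [0.0422606] = 0.000190243
  L_3 = [e^(−11.4)·11.4^12/12! = 0.112607] × [0.100328] = 0.0112976
Prior × likelihood for each component:
  π_1·L_1 = 0.34 × 1.1672e-05 = 3.96849e-06
  π_2·L_2 = 0.47 × 0.000190243 = 8.9414e-05
  π_3·L_3 = 0.19 × 0.0112976 = 0.00214655
Evidence: 3.96849e-06 + 8.9414e-05 + 0.00214655 = 0.00223993
Responsibility of Population 3: 0.00214655 / 0.00223993 ≈ 0.958

0.958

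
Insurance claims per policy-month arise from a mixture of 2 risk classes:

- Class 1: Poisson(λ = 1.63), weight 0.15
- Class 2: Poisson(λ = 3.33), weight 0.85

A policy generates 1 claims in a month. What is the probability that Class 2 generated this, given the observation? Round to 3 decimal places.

0.679

P(component k | x) = P(Z=k)·f_k(x) / marginal(x), where marginal(x) = Σ_j P(Z=j)·f_j(x).
Evaluate each component's likelihood at the observed value:
  p_1 = 0.319365
  p_2 = 0.119191
Multiply by the mixture weights:
  P(Z=1)·p_1 = 0.15 × 0.319365 = 0.0479048
  P(Z=2)·p_2 = 0.85 × 0.119191 = 0.101312
Sum: 0.0479048 + 0.101312 = 0.149217
P(Class 2 | x) ≈ 0.679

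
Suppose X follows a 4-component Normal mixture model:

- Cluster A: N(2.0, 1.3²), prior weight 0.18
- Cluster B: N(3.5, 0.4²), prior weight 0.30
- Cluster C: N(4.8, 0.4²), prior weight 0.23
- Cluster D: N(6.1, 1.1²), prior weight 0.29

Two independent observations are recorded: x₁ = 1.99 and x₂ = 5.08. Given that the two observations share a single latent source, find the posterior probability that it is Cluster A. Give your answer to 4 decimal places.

Posterior ∝ prior × likelihood, so P(k | x) ∝ π_k f_k(x); normalise over all components.
Since both observations come from the same component, the likelihood for component k is f_k(x₁)·f_k(x₂).
  L_A = [(1/(1.3·√(2π)))·exp(−(1.99−2.0)²/(2·1.3²)) = 0.306879·exp(-0.00003) = 0.30687] × [0.018538] = 0.00568876
  L_B = [(1/(0.4·√(2π)))·exp(−(1.99−3.5)²/(2·0.4²)) = 0.997356·exp(-7.12531) = 0.000802354] × [0.000408141] = 3.27474e-07
  L_C = [(1/(0.4·√(2π)))·exp(−(1.99−4.8)²/(2·0.4²)) = 0.997356·exp(-24.67531) = 1.91645e-11] × [0.780635] = 1.49605e-11
  L_D = [(1/(1.1·√(2π)))·exp(−(1.99−6.1)²/(2·1.1²)) = 0.362675·exp(-6.98021) = 0.000337328] × [0.235943] = 7.95901e-05
Unnormalised posteriors:
  π_A·L_A = 0.18 × 0.00568876 = 0.00102398
  π_B·L_B = 0.30 × 3.27474e-07 = 9.82421e-08
  π_C·L_C = 0.23 × 1.49605e-11 = 3.44091e-12
  π_D·L_D = 0.29 × 7.95901e-05 = 2.30811e-05
Sum: 0.00102398 + 9.82421e-08 + 3.44091e-12 + 2.30811e-05 = 0.00104716
Responsibility of Cluster A: 0.00102398 / 0.00104716 ≈ 0.9779

0.9779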